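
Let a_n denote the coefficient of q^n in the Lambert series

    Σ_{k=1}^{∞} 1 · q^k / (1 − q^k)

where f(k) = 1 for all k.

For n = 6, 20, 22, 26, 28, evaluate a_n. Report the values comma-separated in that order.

4, 6, 4, 4, 6

d|6:{1,2,3,6}  Σf=1+1+1+1=4
q^20  k|20↦f(k): 20:1 10:1 5:1 4:1 2:1 1:1  a_20=6
d|22:{22,11,2,1}  Σf=1+1+1+1=4
q^26  k|26↦f(k): 1:1 2:1 13:1 26:1  a_26=4
n=28: 28·1 14·2 7·4 4·7 2·14 1·28  f→[1+1+1+1+1+1]=6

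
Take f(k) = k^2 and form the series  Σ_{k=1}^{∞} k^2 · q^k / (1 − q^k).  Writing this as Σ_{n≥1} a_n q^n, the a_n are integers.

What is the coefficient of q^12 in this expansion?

[q^12] f(12)=144,f(6)=36,f(4)=16,f(3)=9,f(2)=4,f(1)=1 ⇒ 210

a_12 = 210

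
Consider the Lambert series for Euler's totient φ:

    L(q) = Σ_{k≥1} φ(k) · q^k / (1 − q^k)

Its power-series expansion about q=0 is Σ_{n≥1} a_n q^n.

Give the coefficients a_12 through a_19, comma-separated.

d|12:{1,2,3,4,6,12}  Σφ=1+1+2+2+2+4=12
d|13:{1,13}  Σφ=1+12=13
[q^14] φ(14)=6,φ(7)=6,φ(2)=1,φ(1)=1 ⇒ 14
n=15: 1·15 3·5 5·3 15·1  φ→[1+2+4+8]=15
q^16  k|16↦φ(k): 1:1 2:1 4:2 8:4 16:8  a_16=16
q^17  k|17↦φ(k): 17:16 1:1  a_17=17
d|18:{18,9,6,3,2,1}  Σφ=6+6+2+2+1+1=18
d|19:{1,19}  Σφ=1+18=19

12, 13, 14, 15, 16, 17, 18, 19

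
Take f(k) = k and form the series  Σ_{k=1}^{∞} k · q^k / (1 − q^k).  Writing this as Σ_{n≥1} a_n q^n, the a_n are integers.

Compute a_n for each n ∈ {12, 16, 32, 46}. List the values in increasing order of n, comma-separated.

28, 31, 63, 72

n=12: 12·1 6·2 4·3 3·4 2·6 1·12  f→[12+6+4+3+2+1]=28
q^16  k|16↦f(k): 1:1 2:2 4:4 8:8 16:16  a_16=31
n=32: 32·1 16·2 8·4 4·8 2·16 1·32  f→[32+16+8+4+2+1]=63
[q^46] f(1)=1,f(2)=2,f(23)=23,f(46)=46 ⇒ 72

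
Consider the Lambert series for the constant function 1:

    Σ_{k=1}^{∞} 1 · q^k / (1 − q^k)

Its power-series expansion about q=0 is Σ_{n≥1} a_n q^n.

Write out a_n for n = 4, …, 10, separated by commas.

n=4: 1·4 2·2 4·1  f→[1+1+1]=3
d|5:{1,5}  Σf=1+1=2
[q^6] f(1)=1,f(2)=1,f(3)=1,f(6)=1 ⇒ 4
n=7: 7·1 1·7  f→[1+1]=2
d|8:{8,4,2,1}  Σf=1+1+1+1=4
d|9:{9,3,1}  Σf=1+1+1=3
d|10:{1,2,5,10}  Σf=1+1+1+1=4

3, 2, 4, 2, 4, 3, 4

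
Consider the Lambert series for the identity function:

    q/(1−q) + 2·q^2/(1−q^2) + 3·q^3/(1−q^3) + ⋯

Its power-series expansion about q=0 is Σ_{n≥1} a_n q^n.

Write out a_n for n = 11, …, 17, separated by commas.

n=11: 11·1 1·11  f→[11+1]=12
d|12:{12,6,4,3,2,1}  Σf=12+6+4+3+2+1=28
q^13  k|13↦f(k): 1:1 13:13  a_13=14
q^14  k|14↦f(k): 14:14 7:7 2:2 1:1  a_14=24
d|15:{1,3,5,15}  Σf=1+3+5+15=24
n=16: 1·16 2·8 4·4 8·2 16·1  f→[1+2+4+8+16]=31
n=17: 1·17 17·1  f→[1+17]=18

12, 28, 14, 24, 24, 31, 18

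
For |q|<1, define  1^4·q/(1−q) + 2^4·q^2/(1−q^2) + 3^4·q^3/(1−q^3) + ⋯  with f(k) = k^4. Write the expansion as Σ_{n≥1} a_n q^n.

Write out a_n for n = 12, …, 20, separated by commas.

22386, 28562, 40834, 51332, 69905, 83522, 112931, 130322, 170898

d|12:{1,2,3,4,6,12}  Σf=1+16+81+256+1296+20736=22386
d|13:{13,1}  Σf=28561+1=28562
n=14: 14·1 7·2 2·7 1·14  f→[38416+2401+16+1]=40834
n=15: 1·15 3·5 5·3 15·1  f→[1+81+625+50625]=51332
[q^16] f(16)=65536,f(8)=4096,f(4)=256,f(2)=16,f(1)=1 ⇒ 69905
n=17: 1·17 17·1  f→[1+83521]=83522
n=18: 1·18 2·9 3·6 6·3 9·2 18·1  f→[1+16+81+1296+6561+104976]=112931
d|19:{1,19}  Σf=1+130321=130322
q^20  k|20↦f(k): 20:160000 10:10000 5:625 4:256 2:16 1:1  a_20=170898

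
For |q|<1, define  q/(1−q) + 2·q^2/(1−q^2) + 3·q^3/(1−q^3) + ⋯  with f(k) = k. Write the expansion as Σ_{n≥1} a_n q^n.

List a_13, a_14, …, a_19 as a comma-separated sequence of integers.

q^13  k|13↦f(k): 13:13 1:1  a_13=14
[q^14] f(14)=14,f(7)=7,f(2)=2,f(1)=1 ⇒ 24
d|15:{1,3,5,15}  Σf=1+3+5+15=24
d|16:{1,2,4,8,16}  Σf=1+2+4+8+16=31
n=17: 17·1 1·17  f→[17+1]=18
[q^18] f(18)=18,f(9)=9,f(6)=6,f(3)=3,f(2)=2,f(1)=1 ⇒ 39
q^19  k|19↦f(k): 1:1 19:19  a_19=20

14, 24, 24, 31, 18, 39, 20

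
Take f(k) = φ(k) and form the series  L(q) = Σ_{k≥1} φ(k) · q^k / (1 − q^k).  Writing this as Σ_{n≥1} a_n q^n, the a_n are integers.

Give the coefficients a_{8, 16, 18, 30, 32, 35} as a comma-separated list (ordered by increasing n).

q^8  k|8↦φ(k): 1:1 2:1 4:2 8:4  a_8=8
[q^16] φ(16)=8,φ(8)=4,φ(4)=2,φ(2)=1,φ(1)=1 ⇒ 16
[q^18] φ(18)=6,φ(9)=6,φ(6)=2,φ(3)=2,φ(2)=1,φ(1)=1 ⇒ 18
q^30  k|30↦φ(k): 1:1 2:1 3:2 5:4 6:2 10:4 15:8 30:8  a_30=30
n=32: 1·32 2·16 4·8 8·4 16·2 32·1  φ→[1+1+2+4+8+16]=32
d|35:{35,7,5,1}  Σφ=24+6+4+1=35

8, 16, 18, 30, 32, 35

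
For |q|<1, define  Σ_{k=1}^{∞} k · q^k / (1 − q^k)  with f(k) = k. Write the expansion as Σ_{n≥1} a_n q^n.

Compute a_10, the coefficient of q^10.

n=10: 10·1 5·2 2·5 1·10  f→[10+5+2+1]=18

a_10 = 18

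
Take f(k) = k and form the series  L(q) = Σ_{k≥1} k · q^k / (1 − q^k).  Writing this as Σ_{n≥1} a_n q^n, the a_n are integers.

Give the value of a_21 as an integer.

n=21: 1·21 3·7 7·3 21·1  f→[1+3+7+21]=32

a_21 = 32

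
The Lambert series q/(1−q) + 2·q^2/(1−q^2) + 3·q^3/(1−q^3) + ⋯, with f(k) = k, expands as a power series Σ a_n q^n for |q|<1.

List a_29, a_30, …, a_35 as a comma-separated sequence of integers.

q^29  k|29↦f(k): 1:1 29:29  a_29=30
n=30: 30·1 15·2 10·3 6·5 5·6 3·10 2·15 1·30  f→[30+15+10+6+5+3+2+1]=72
n=31: 1·31 31·1  f→[1+31]=32
[q^32] f(32)=32,f(16)=16,f(8)=8,f(4)=4,f(2)=2,f(1)=1 ⇒ 63
n=33: 1·33 3·11 11·3 33·1  f→[1+3+11+33]=48
d|34:{34,17,2,1}  Σf=34+17+2+1=54
d|35:{1,5,7,35}  Σf=1+5+7+35=48

30, 72, 32, 63, 48, 54, 48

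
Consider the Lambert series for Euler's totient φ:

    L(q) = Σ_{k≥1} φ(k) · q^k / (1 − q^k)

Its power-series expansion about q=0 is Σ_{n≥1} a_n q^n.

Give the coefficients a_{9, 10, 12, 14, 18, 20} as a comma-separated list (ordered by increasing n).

q^9  k|9↦φ(k): 1:1 3:2 9:6  a_9=9
[q^10] φ(1)=1,φ(2)=1,φ(5)=4,φ(10)=4 ⇒ 10
[q^12] φ(12)=4,φ(6)=2,φ(4)=2,φ(3)=2,φ(2)=1,φ(1)=1 ⇒ 12
[q^14] φ(1)=1,φ(2)=1,φ(7)=6,φ(14)=6 ⇒ 14
n=18: 18·1 9·2 6·3 3·6 2·9 1·18  φ→[6+6+2+2+1+1]=18
[q^20] φ(1)=1,φ(2)=1,φ(4)=2,φ(5)=4,φ(10)=4,φ(20)=8 ⇒ 20

9, 10, 12, 14, 18, 20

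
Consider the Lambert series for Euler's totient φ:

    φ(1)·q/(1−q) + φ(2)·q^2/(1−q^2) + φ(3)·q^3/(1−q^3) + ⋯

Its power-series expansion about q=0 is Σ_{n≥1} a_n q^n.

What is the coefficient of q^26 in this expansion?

q^26  k|26↦φ(k): 26:12 13:12 2:1 1:1  a_26=26

a_26 = 26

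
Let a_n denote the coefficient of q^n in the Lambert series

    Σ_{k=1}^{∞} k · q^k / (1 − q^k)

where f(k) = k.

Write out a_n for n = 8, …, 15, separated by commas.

d|8:{1,2,4,8}  Σf=1+2+4+8=15
n=9: 1·9 3·3 9·1  f→[1+3+9]=13
d|10:{10,5,2,1}  Σf=10+5+2+1=18
[q^11] f(1)=1,f(11)=11 ⇒ 12
d|12:{12,6,4,3,2,1}  Σf=12+6+4+3+2+1=28
d|13:{1,13}  Σf=1+13=14
[q^14] f(1)=1,f(2)=2,f(7)=7,f(14)=14 ⇒ 24
q^15  k|15↦f(k): 1:1 3:3 5:5 15:15  a_15=24

15, 13, 18, 12, 28, 14, 24, 24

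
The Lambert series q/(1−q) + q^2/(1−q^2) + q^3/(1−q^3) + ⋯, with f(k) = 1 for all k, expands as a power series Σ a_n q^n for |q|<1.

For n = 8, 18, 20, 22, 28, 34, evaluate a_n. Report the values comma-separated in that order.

n=8: 1·8 2·4 4·2 8·1  f→[1+1+1+1]=4
d|18:{18,9,6,3,2,1}  Σf=1+1+1+1+1+1=6
[q^20] f(20)=1,f(10)=1,f(5)=1,f(4)=1,f(2)=1,f(1)=1 ⇒ 6
[q^22] f(1)=1,f(2)=1,f(11)=1,f(22)=1 ⇒ 4
d|28:{1,2,4,7,14,28}  Σf=1+1+1+1+1+1=6
n=34: 34·1 17·2 2·17 1·34  f→[1+1+1+1]=4

4, 6, 6, 4, 6, 4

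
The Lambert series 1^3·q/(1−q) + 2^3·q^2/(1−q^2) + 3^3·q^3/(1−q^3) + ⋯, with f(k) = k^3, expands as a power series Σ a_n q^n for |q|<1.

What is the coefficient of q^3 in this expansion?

[q^3] f(3)=27,f(1)=1 ⇒ 28

a_3 = 28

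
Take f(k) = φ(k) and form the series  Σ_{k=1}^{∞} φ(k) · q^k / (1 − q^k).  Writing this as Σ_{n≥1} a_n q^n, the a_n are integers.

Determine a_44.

n=44: 44·1 22·2 11·4 4·11 2·22 1·44  φ→[20+10+10+2+1+1]=44

a_44 = 44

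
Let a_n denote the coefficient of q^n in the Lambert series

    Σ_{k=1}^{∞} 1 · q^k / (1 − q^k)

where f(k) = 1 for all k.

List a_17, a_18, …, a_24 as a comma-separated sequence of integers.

q^17  k|17↦f(k): 1:1 17:1  a_17=2
q^18  k|18↦f(k): 18:1 9:1 6:1 3:1 2:1 1:1  a_18=6
q^19  k|19↦f(k): 19:1 1:1  a_19=2
d|20:{1,2,4,5,10,20}  Σf=1+1+1+1+1+1=6
q^21  k|21↦f(k): 21:1 7:1 3:1 1:1  a_21=4
d|22:{1,2,11,22}  Σf=1+1+1+1=4
[q^23] f(23)=1,f(1)=1 ⇒ 2
q^24  k|24↦f(k): 24:1 12:1 8:1 6:1 4:1 3:1 2:1 1:1  a_24=8

2, 6, 2, 6, 4, 4, 2, 8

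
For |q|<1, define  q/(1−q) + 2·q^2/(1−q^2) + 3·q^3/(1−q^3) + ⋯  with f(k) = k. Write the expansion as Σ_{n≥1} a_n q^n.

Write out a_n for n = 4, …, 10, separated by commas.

q^4  k|4↦f(k): 1:1 2:2 4:4  a_4=7
n=5: 5·1 1·5  f→[5+1]=6
d|6:{6,3,2,1}  Σf=6+3+2+1=12
d|7:{7,1}  Σf=7+1=8
[q^8] f(1)=1,f(2)=2,f(4)=4,f(8)=8 ⇒ 15
[q^9] f(9)=9,f(3)=3,f(1)=1 ⇒ 13
[q^10] f(10)=10,f(5)=5,f(2)=2,f(1)=1 ⇒ 18

7, 6, 12, 8, 15, 13, 18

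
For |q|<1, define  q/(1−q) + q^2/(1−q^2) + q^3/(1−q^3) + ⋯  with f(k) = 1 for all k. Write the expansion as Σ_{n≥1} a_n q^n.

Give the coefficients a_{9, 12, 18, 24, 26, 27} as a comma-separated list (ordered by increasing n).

3, 6, 6, 8, 4, 4

[q^9] f(9)=1,f(3)=1,f(1)=1 ⇒ 3
d|12:{1,2,3,4,6,12}  Σf=1+1+1+1+1+1=6
[q^18] f(1)=1,f(2)=1,f(3)=1,f(6)=1,f(9)=1,f(18)=1 ⇒ 6
q^24  k|24↦f(k): 1:1 2:1 3:1 4:1 6:1 8:1 12:1 24:1  a_24=8
n=26: 1·26 2·13 13·2 26·1  f→[1+1+1+1]=4
d|27:{27,9,3,1}  Σf=1+1+1+1=4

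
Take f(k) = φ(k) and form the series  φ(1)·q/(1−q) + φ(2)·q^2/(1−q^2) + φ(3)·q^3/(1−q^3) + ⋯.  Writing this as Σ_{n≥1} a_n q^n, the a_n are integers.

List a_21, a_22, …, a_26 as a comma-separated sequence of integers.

d|21:{21,7,3,1}  Σφ=12+6+2+1=21
q^22  k|22↦φ(k): 22:10 11:10 2:1 1:1  a_22=22
n=23: 1·23 23·1  φ→[1+22]=23
q^24  k|24↦φ(k): 24:8 12:4 8:4 6:2 4:2 3:2 2:1 1:1  a_24=24
d|25:{25,5,1}  Σφ=20+4+1=25
d|26:{26,13,2,1}  Σφ=12+12+1+1=26

21, 22, 23, 24, 25, 26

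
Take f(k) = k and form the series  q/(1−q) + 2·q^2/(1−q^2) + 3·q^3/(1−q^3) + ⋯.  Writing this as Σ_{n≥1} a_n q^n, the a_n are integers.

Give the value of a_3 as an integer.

n=3: 1·3 3·1  f→[1+3]=4

a_3 = 4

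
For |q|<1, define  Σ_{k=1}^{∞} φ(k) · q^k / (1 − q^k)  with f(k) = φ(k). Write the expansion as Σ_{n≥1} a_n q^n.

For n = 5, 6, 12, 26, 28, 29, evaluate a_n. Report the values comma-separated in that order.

d|5:{5,1}  Σφ=4+1=5
d|6:{6,3,2,1}  Σφ=2+2+1+1=6
d|12:{1,2,3,4,6,12}  Σφ=1+1+2+2+2+4=12
d|26:{26,13,2,1}  Σφ=12+12+1+1=26
q^28  k|28↦φ(k): 1:1 2:1 4:2 7:6 14:6 28:12  a_28=28
n=29: 29·1 1·29  φ→[28+1]=29

5, 6, 12, 26, 28, 29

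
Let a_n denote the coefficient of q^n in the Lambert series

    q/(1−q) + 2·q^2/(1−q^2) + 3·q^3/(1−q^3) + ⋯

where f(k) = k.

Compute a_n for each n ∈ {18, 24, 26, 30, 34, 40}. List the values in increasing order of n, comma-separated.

39, 60, 42, 72, 54, 90

q^18  k|18↦f(k): 18:18 9:9 6:6 3:3 2:2 1:1  a_18=39
q^24  k|24↦f(k): 1:1 2:2 3:3 4:4 6:6 8:8 12:12 24:24  a_24=60
q^26  k|26↦f(k): 26:26 13:13 2:2 1:1  a_26=42
d|30:{30,15,10,6,5,3,2,1}  Σf=30+15+10+6+5+3+2+1=72
d|34:{1,2,17,34}  Σf=1+2+17+34=54
[q^40] f(40)=40,f(20)=20,f(10)=10,f(8)=8,f(5)=5,f(4)=4,f(2)=2,f(1)=1 ⇒ 90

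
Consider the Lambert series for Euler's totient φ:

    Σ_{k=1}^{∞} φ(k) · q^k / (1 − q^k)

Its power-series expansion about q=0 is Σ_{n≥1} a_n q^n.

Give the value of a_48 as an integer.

[q^48] φ(1)=1,φ(2)=1,φ(3)=2,φ(4)=2,φ(6)=2,φ(8)=4,φ(12)=4,φ(16)=8,φ(24)=8,φ(48)=16 ⇒ 48

a_48 = 48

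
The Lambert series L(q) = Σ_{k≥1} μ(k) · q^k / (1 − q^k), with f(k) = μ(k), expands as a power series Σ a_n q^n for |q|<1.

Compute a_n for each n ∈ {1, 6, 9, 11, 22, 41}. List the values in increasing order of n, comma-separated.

1, 0, 0, 0, 0, 0

n=1: 1·1  μ→[1]=1
d|6:{6,3,2,1}  Σμ=1+(-1)+(-1)+1=0
q^9  k|9↦μ(k): 9:0 3:-1 1:1  a_9=0
[q^11] μ(11)=-1,μ(1)=1 ⇒ 0
d|22:{22,11,2,1}  Σμ=1+(-1)+(-1)+1=0
[q^41] μ(1)=1,μ(41)=-1 ⇒ 0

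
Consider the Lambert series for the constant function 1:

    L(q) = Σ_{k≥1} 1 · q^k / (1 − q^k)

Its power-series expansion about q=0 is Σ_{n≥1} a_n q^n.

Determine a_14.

n=14: 14·1 7·2 2·7 1·14  f→[1+1+1+1]=4

a_14 = 4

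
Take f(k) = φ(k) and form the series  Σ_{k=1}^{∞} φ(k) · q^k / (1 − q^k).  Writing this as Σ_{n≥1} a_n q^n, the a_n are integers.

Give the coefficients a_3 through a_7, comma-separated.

q^3  k|3↦φ(k): 3:2 1:1  a_3=3
q^4  k|4↦φ(k): 1:1 2:1 4:2  a_4=4
n=5: 1·5 5·1  φ→[1+4]=5
d|6:{1,2,3,6}  Σφ=1+1+2+2=6
[q^7] φ(1)=1,φ(7)=6 ⇒ 7

3, 4, 5, 6, 7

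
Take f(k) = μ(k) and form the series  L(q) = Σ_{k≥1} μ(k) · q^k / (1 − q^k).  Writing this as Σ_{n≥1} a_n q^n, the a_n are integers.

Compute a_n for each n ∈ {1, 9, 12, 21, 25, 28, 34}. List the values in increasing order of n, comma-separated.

1, 0, 0, 0, 0, 0, 0

q^1  k|1↦μ(k): 1:1  a_1=1
n=9: 1·9 3·3 9·1  μ→[1+(-1)+0]=0
q^12  k|12↦μ(k): 12:0 6:1 4:0 3:-1 2:-1 1:1  a_12=0
[q^21] μ(1)=1,μ(3)=-1,μ(7)=-1,μ(21)=1 ⇒ 0
[q^25] μ(1)=1,μ(5)=-1,μ(25)=0 ⇒ 0
[q^28] μ(1)=1,μ(2)=-1,μ(4)=0,μ(7)=-1,μ(14)=1,μ(28)=0 ⇒ 0
n=34: 1·34 2·17 17·2 34·1  μ→[1+(-1)+(-1)+1]=0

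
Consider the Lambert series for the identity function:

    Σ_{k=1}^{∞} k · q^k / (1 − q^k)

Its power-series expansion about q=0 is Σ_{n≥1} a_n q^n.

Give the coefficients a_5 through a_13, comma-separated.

q^5  k|5↦f(k): 1:1 5:5  a_5=6
n=6: 1·6 2·3 3·2 6·1  f→[1+2+3+6]=12
[q^7] f(7)=7,f(1)=1 ⇒ 8
d|8:{1,2,4,8}  Σf=1+2+4+8=15
n=9: 1·9 3·3 9·1  f→[1+3+9]=13
[q^10] f(10)=10,f(5)=5,f(2)=2,f(1)=1 ⇒ 18
[q^11] f(11)=11,f(1)=1 ⇒ 12
[q^12] f(1)=1,f(2)=2,f(3)=3,f(4)=4,f(6)=6,f(12)=12 ⇒ 28
[q^13] f(13)=13,f(1)=1 ⇒ 14

6, 12, 8, 15, 13, 18, 12, 28, 14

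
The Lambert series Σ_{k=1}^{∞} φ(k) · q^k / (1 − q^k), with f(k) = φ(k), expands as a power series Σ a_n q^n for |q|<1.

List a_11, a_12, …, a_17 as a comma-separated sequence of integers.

q^11  k|11↦φ(k): 1:1 11:10  a_11=11
[q^12] φ(1)=1,φ(2)=1,φ(3)=2,φ(4)=2,φ(6)=2,φ(12)=4 ⇒ 12
d|13:{13,1}  Σφ=12+1=13
[q^14] φ(14)=6,φ(7)=6,φ(2)=1,φ(1)=1 ⇒ 14
q^15  k|15↦φ(k): 15:8 5:4 3:2 1:1  a_15=15
q^16  k|16↦φ(k): 16:8 8:4 4:2 2:1 1:1  a_16=16
n=17: 17·1 1·17  φ→[16+1]=17

11, 12, 13, 14, 15, 16, 17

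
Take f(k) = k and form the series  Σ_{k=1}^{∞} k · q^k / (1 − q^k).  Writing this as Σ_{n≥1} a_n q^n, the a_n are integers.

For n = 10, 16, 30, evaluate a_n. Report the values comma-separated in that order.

18, 31, 72

[q^10] f(10)=10,f(5)=5,f(2)=2,f(1)=1 ⇒ 18
[q^16] f(16)=16,f(8)=8,f(4)=4,f(2)=2,f(1)=1 ⇒ 31
d|30:{1,2,3,5,6,10,15,30}  Σf=1+2+3+5+6+10+15+30=72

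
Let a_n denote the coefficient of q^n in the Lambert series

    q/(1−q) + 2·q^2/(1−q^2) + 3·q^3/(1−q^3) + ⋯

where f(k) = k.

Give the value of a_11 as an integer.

a_11 = 12

q^11  k|11↦f(k): 11:11 1:1  a_11=12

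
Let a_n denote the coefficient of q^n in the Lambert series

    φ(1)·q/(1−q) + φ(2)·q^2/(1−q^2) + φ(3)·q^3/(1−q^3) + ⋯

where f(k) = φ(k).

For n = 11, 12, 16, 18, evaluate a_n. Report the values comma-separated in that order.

n=11: 11·1 1·11  φ→[10+1]=11
[q^12] φ(12)=4,φ(6)=2,φ(4)=2,φ(3)=2,φ(2)=1,φ(1)=1 ⇒ 12
n=16: 1·16 2·8 4·4 8·2 16·1  φ→[1+1+2+4+8]=16
n=18: 18·1 9·2 6·3 3·6 2·9 1·18  φ→[6+6+2+2+1+1]=18

11, 12, 16, 18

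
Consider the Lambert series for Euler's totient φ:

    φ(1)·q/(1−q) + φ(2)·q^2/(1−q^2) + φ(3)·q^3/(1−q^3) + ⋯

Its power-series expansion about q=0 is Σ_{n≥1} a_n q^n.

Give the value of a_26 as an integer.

d|26:{26,13,2,1}  Σφ=12+12+1+1=26

a_26 = 26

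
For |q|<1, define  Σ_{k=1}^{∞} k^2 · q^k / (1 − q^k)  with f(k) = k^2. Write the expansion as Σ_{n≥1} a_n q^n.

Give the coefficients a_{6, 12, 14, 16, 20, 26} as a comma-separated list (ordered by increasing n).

50, 210, 250, 341, 546, 850

n=6: 1·6 2·3 3·2 6·1  f→[1+4+9+36]=50
[q^12] f(12)=144,f(6)=36,f(4)=16,f(3)=9,f(2)=4,f(1)=1 ⇒ 210
q^14  k|14↦f(k): 14:196 7:49 2:4 1:1  a_14=250
n=16: 16·1 8·2 4·4 2·8 1·16  f→[256+64+16+4+1]=341
q^20  k|20↦f(k): 1:1 2:4 4:16 5:25 10:100 20:400  a_20=546
q^26  k|26↦f(k): 26:676 13:169 2:4 1:1  a_26=850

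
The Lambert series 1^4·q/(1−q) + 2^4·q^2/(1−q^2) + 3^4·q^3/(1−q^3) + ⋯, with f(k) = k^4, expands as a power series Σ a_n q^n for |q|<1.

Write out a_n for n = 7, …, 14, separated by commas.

d|7:{1,7}  Σf=1+2401=2402
q^8  k|8↦f(k): 1:1 2:16 4:256 8:4096  a_8=4369
d|9:{9,3,1}  Σf=6561+81+1=6643
n=10: 1·10 2·5 5·2 10·1  f→[1+16+625+10000]=10642
n=11: 1·11 11·1  f→[1+14641]=14642
[q^12] f(1)=1,f(2)=16,f(3)=81,f(4)=256,f(6)=1296,f(12)=20736 ⇒ 22386
[q^13] f(13)=28561,f(1)=1 ⇒ 28562
[q^14] f(1)=1,f(2)=16,f(7)=2401,f(14)=38416 ⇒ 40834

2402, 4369, 6643, 10642, 14642, 22386, 28562, 40834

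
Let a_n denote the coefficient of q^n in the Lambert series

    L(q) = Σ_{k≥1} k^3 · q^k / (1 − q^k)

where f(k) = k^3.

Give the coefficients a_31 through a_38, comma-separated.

q^31  k|31↦f(k): 31:29791 1:1  a_31=29792
[q^32] f(32)=32768,f(16)=4096,f(8)=512,f(4)=64,f(2)=8,f(1)=1 ⇒ 37449
[q^33] f(1)=1,f(3)=27,f(11)=1331,f(33)=35937 ⇒ 37296
q^34  k|34↦f(k): 34:39304 17:4913 2:8 1:1  a_34=44226
q^35  k|35↦f(k): 35:42875 7:343 5:125 1:1  a_35=43344
d|36:{1,2,3,4,6,9,12,18,36}  Σf=1+8+27+64+216+729+1728+5832+46656=55261
[q^37] f(1)=1,f(37)=50653 ⇒ 50654
d|38:{1,2,19,38}  Σf=1+8+6859+54872=61740

29792, 37449, 37296, 44226, 43344, 55261, 50654, 61740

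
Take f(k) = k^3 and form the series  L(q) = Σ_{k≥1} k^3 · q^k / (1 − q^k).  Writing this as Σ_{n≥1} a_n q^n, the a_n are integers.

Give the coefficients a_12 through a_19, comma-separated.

2044, 2198, 3096, 3528, 4681, 4914, 6813, 6860

n=12: 1·12 2·6 3·4 4·3 6·2 12·1  f→[1+8+27+64+216+1728]=2044
n=13: 13·1 1·13  f→[2197+1]=2198
d|14:{1,2,7,14}  Σf=1+8+343+2744=3096
n=15: 15·1 5·3 3·5 1·15  f→[3375+125+27+1]=3528
d|16:{16,8,4,2,1}  Σf=4096+512+64+8+1=4681
q^17  k|17↦f(k): 1:1 17:4913  a_17=4914
[q^18] f(18)=5832,f(9)=729,f(6)=216,f(3)=27,f(2)=8,f(1)=1 ⇒ 6813
[q^19] f(1)=1,f(19)=6859 ⇒ 6860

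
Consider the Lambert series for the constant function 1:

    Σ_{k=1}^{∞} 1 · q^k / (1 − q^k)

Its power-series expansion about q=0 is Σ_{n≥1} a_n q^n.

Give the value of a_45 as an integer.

a_45 = 6

n=45: 1·45 3·15 5·9 9·5 15·3 45·1  f→[1+1+1+1+1+1]=6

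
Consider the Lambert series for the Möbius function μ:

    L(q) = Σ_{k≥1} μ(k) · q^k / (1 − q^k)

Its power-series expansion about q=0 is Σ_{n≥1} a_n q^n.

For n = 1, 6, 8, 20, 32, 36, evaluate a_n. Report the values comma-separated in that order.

1, 0, 0, 0, 0, 0

n=1: 1·1  μ→[1]=1
[q^6] μ(1)=1,μ(2)=-1,μ(3)=-1,μ(6)=1 ⇒ 0
n=8: 8·1 4·2 2·4 1·8  μ→[0+0+(-1)+1]=0
q^20  k|20↦μ(k): 20:0 10:1 5:-1 4:0 2:-1 1:1  a_20=0
d|32:{1,2,4,8,16,32}  Σμ=1+(-1)+0+0+0+0=0
q^36  k|36↦μ(k): 36:0 18:0 12:0 9:0 6:1 4:0 3:-1 2:-1 1:1  a_36=0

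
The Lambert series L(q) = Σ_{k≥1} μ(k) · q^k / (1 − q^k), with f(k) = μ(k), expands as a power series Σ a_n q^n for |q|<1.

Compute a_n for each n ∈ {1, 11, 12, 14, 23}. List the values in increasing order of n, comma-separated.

d|1:{1}  Σμ=1=1
n=11: 11·1 1·11  μ→[(-1)+1]=0
n=12: 1·12 2·6 3·4 4·3 6·2 12·1  μ→[1+(-1)+(-1)+0+1+0]=0
n=14: 1·14 2·7 7·2 14·1  μ→[1+(-1)+(-1)+1]=0
[q^23] μ(1)=1,μ(23)=-1 ⇒ 0

1, 0, 0, 0, 0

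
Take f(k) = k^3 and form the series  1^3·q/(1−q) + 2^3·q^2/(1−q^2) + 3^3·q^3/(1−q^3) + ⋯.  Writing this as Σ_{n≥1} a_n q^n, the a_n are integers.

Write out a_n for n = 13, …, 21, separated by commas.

2198, 3096, 3528, 4681, 4914, 6813, 6860, 9198, 9632

[q^13] f(1)=1,f(13)=2197 ⇒ 2198
q^14  k|14↦f(k): 1:1 2:8 7:343 14:2744  a_14=3096
q^15  k|15↦f(k): 1:1 3:27 5:125 15:3375  a_15=3528
n=16: 1·16 2·8 4·4 8·2 16·1  f→[1+8+64+512+4096]=4681
[q^17] f(17)=4913,f(1)=1 ⇒ 4914
d|18:{1,2,3,6,9,18}  Σf=1+8+27+216+729+5832=6813
q^19  k|19↦f(k): 19:6859 1:1  a_19=6860
[q^20] f(20)=8000,f(10)=1000,f(5)=125,f(4)=64,f(2)=8,f(1)=1 ⇒ 9198
[q^21] f(1)=1,f(3)=27,f(7)=343,f(21)=9261 ⇒ 9632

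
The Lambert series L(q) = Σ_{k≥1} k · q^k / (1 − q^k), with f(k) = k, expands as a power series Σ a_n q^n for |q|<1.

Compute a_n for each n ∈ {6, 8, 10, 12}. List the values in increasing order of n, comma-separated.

d|6:{6,3,2,1}  Σf=6+3+2+1=12
d|8:{1,2,4,8}  Σf=1+2+4+8=15
d|10:{10,5,2,1}  Σf=10+5+2+1=18
n=12: 1·12 2·6 3·4 4·3 6·2 12·1  f→[1+2+3+4+6+12]=28

12, 15, 18, 28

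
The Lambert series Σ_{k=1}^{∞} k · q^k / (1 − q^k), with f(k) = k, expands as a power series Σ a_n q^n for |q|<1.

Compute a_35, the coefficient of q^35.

n=35: 1·35 5·7 7·5 35·1  f→[1+5+7+35]=48

a_35 = 48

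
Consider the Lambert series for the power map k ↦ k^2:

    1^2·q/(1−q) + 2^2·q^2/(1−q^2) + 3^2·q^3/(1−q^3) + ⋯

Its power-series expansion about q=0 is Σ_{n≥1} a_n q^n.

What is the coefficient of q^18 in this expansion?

a_18 = 455

n=18: 18·1 9·2 6·3 3·6 2·9 1·18  f→[324+81+36+9+4+1]=455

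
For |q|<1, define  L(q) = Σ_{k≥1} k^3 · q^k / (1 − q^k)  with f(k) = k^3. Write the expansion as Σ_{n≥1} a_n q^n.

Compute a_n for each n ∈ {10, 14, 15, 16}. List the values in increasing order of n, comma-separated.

d|10:{1,2,5,10}  Σf=1+8+125+1000=1134
q^14  k|14↦f(k): 14:2744 7:343 2:8 1:1  a_14=3096
n=15: 1·15 3·5 5·3 15·1  f→[1+27+125+3375]=3528
d|16:{1,2,4,8,16}  Σf=1+8+64+512+4096=4681

1134, 3096, 3528, 4681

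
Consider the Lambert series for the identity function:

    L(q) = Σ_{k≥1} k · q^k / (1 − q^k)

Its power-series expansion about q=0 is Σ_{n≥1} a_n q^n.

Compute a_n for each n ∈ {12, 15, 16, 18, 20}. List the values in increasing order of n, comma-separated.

28, 24, 31, 39, 42

d|12:{1,2,3,4,6,12}  Σf=1+2+3+4+6+12=28
[q^15] f(15)=15,f(5)=5,f(3)=3,f(1)=1 ⇒ 24
d|16:{1,2,4,8,16}  Σf=1+2+4+8+16=31
n=18: 18·1 9·2 6·3 3·6 2·9 1·18  f→[18+9+6+3+2+1]=39
n=20: 1·20 2·10 4·5 5·4 10·2 20·1  f→[1+2+4+5+10+20]=42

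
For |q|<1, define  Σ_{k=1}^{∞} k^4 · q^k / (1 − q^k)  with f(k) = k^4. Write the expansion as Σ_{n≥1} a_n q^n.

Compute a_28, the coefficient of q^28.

a_28 = 655746

[q^28] f(28)=614656,f(14)=38416,f(7)=2401,f(4)=256,f(2)=16,f(1)=1 ⇒ 655746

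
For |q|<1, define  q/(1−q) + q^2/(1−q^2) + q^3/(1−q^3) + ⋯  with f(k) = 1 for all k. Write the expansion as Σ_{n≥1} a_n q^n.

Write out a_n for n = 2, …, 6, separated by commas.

2, 2, 3, 2, 4

n=2: 2·1 1·2  f→[1+1]=2
n=3: 1·3 3·1  f→[1+1]=2
[q^4] f(1)=1,f(2)=1,f(4)=1 ⇒ 3
[q^5] f(1)=1,f(5)=1 ⇒ 2
n=6: 1·6 2·3 3·2 6·1  f→[1+1+1+1]=4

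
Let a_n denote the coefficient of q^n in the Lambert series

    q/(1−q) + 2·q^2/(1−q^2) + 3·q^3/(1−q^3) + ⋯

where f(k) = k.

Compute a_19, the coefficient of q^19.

a_19 = 20

n=19: 19·1 1·19  f→[19+1]=20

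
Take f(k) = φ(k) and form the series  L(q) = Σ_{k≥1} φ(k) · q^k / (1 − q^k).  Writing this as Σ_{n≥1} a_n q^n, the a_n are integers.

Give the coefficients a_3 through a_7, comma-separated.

q^3  k|3↦φ(k): 3:2 1:1  a_3=3
q^4  k|4↦φ(k): 1:1 2:1 4:2  a_4=4
q^5  k|5↦φ(k): 1:1 5:4  a_5=5
n=6: 1·6 2·3 3·2 6·1  φ→[1+1+2+2]=6
n=7: 7·1 1·7  φ→[6+1]=7

3, 4, 5, 6, 7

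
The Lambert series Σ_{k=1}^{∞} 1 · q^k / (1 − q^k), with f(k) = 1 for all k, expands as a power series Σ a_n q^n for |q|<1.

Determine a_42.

a_42 = 8

q^42  k|42↦f(k): 42:1 21:1 14:1 7:1 6:1 3:1 2:1 1:1  a_42=8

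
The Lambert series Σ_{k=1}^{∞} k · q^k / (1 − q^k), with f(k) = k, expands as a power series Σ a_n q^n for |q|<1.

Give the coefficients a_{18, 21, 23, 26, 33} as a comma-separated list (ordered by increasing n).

39, 32, 24, 42, 48

d|18:{18,9,6,3,2,1}  Σf=18+9+6+3+2+1=39
n=21: 1·21 3·7 7·3 21·1  f→[1+3+7+21]=32
d|23:{23,1}  Σf=23+1=24
n=26: 26·1 13·2 2·13 1·26  f→[26+13+2+1]=42
[q^33] f(1)=1,f(3)=3,f(11)=11,f(33)=33 ⇒ 48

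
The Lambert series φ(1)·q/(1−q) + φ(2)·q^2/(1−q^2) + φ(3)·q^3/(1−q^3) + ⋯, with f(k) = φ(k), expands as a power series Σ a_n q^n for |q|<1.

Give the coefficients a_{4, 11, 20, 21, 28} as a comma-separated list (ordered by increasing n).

q^4  k|4↦φ(k): 4:2 2:1 1:1  a_4=4
q^11  k|11↦φ(k): 11:10 1:1  a_11=11
n=20: 1·20 2·10 4·5 5·4 10·2 20·1  φ→[1+1+2+4+4+8]=20
[q^21] φ(21)=12,φ(7)=6,φ(3)=2,φ(1)=1 ⇒ 21
[q^28] φ(1)=1,φ(2)=1,φ(4)=2,φ(7)=6,φ(14)=6,φ(28)=12 ⇒ 28

4, 11, 20, 21, 28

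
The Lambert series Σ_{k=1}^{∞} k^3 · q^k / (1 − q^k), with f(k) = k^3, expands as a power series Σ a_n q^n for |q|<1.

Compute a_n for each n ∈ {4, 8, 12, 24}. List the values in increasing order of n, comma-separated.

n=4: 1·4 2·2 4·1  f→[1+8+64]=73
q^8  k|8↦f(k): 8:512 4:64 2:8 1:1  a_8=585
q^12  k|12↦f(k): 12:1728 6:216 4:64 3:27 2:8 1:1  a_12=2044
q^24  k|24↦f(k): 24:13824 12:1728 8:512 6:216 4:64 3:27 2:8 1:1  a_24=16380

73, 585, 2044, 16380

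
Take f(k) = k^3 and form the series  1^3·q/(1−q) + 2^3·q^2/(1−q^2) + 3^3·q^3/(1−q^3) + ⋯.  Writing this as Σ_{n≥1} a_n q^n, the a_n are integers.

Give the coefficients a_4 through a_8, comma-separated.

n=4: 4·1 2·2 1·4  f→[64+8+1]=73
d|5:{5,1}  Σf=125+1=126
d|6:{6,3,2,1}  Σf=216+27+8+1=252
[q^7] f(7)=343,f(1)=1 ⇒ 344
d|8:{1,2,4,8}  Σf=1+8+64+512=585

73, 126, 252, 344, 585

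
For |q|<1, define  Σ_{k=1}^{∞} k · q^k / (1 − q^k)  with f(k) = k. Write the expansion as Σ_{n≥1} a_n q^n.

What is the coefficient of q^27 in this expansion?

a_27 = 40

d|27:{1,3,9,27}  Σf=1+3+9+27=40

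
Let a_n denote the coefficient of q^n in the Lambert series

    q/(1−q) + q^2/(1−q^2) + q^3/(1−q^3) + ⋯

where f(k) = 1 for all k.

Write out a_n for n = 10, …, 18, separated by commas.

4, 2, 6, 2, 4, 4, 5, 2, 6

q^10  k|10↦f(k): 1:1 2:1 5:1 10:1  a_10=4
q^11  k|11↦f(k): 1:1 11:1  a_11=2
n=12: 12·1 6·2 4·3 3·4 2·6 1·12  f→[1+1+1+1+1+1]=6
q^13  k|13↦f(k): 13:1 1:1  a_13=2
[q^14] f(1)=1,f(2)=1,f(7)=1,f(14)=1 ⇒ 4
n=15: 1·15 3·5 5·3 15·1  f→[1+1+1+1]=4
n=16: 1·16 2·8 4·4 8·2 16·1  f→[1+1+1+1+1]=5
d|17:{17,1}  Σf=1+1=2
d|18:{1,2,3,6,9,18}  Σf=1+1+1+1+1+1=6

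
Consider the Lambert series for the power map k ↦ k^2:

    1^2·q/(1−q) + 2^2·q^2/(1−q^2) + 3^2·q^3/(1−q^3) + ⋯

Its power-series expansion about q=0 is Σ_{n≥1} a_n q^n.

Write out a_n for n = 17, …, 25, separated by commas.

q^17  k|17↦f(k): 17:289 1:1  a_17=290
q^18  k|18↦f(k): 1:1 2:4 3:9 6:36 9:81 18:324  a_18=455
n=19: 1·19 19·1  f→[1+361]=362
[q^20] f(1)=1,f(2)=4,f(4)=16,f(5)=25,f(10)=100,f(20)=400 ⇒ 546
[q^21] f(1)=1,f(3)=9,f(7)=49,f(21)=441 ⇒ 500
q^22  k|22↦f(k): 22:484 11:121 2:4 1:1  a_22=610
q^23  k|23↦f(k): 1:1 23:529  a_23=530
n=24: 24·1 12·2 8·3 6·4 4·6 3·8 2·12 1·24  f→[576+144+64+36+16+9+4+1]=850
q^25  k|25↦f(k): 25:625 5:25 1:1  a_25=651

290, 455, 362, 546, 500, 610, 530, 850, 651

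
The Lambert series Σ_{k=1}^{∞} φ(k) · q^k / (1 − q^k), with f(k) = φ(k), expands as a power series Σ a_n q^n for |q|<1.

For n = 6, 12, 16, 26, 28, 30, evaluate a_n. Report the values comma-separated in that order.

d|6:{6,3,2,1}  Σφ=2+2+1+1=6
q^12  k|12↦φ(k): 12:4 6:2 4:2 3:2 2:1 1:1  a_12=12
d|16:{1,2,4,8,16}  Σφ=1+1+2+4+8=16
n=26: 1·26 2·13 13·2 26·1  φ→[1+1+12+12]=26
q^28  k|28↦φ(k): 28:12 14:6 7:6 4:2 2:1 1:1  a_28=28
n=30: 1·30 2·15 3·10 5·6 6·5 10·3 15·2 30·1  φ→[1+1+2+4+2+4+8+8]=30

6, 12, 16, 26, 28, 30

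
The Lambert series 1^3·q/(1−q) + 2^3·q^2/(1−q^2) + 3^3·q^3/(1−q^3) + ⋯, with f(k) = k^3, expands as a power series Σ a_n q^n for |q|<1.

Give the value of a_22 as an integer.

a_22 = 11988

q^22  k|22↦f(k): 1:1 2:8 11:1331 22:10648  a_22=11988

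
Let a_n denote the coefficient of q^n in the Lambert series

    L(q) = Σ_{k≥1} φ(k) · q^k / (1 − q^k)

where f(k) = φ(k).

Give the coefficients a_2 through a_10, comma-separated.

[q^2] φ(1)=1,φ(2)=1 ⇒ 2
d|3:{3,1}  Σφ=2+1=3
q^4  k|4↦φ(k): 1:1 2:1 4:2  a_4=4
[q^5] φ(5)=4,φ(1)=1 ⇒ 5
n=6: 1·6 2·3 3·2 6·1  φ→[1+1+2+2]=6
d|7:{7,1}  Σφ=6+1=7
[q^8] φ(1)=1,φ(2)=1,φ(4)=2,φ(8)=4 ⇒ 8
[q^9] φ(9)=6,φ(3)=2,φ(1)=1 ⇒ 9
[q^10] φ(1)=1,φ(2)=1,φ(5)=4,φ(10)=4 ⇒ 10

2, 3, 4, 5, 6, 7, 8, 9, 10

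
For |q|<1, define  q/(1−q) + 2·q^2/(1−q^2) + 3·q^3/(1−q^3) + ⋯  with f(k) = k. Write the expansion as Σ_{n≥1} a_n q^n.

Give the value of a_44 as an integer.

[q^44] f(44)=44,f(22)=22,f(11)=11,f(4)=4,f(2)=2,f(1)=1 ⇒ 84

a_44 = 84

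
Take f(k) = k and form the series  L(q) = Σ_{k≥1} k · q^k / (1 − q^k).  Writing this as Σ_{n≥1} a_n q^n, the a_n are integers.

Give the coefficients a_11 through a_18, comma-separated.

12, 28, 14, 24, 24, 31, 18, 39

q^11  k|11↦f(k): 1:1 11:11  a_11=12
d|12:{12,6,4,3,2,1}  Σf=12+6+4+3+2+1=28
d|13:{1,13}  Σf=1+13=14
[q^14] f(14)=14,f(7)=7,f(2)=2,f(1)=1 ⇒ 24
n=15: 15·1 5·3 3·5 1·15  f→[15+5+3+1]=24
[q^16] f(16)=16,f(8)=8,f(4)=4,f(2)=2,f(1)=1 ⇒ 31
q^17  k|17↦f(k): 17:17 1:1  a_17=18
[q^18] f(1)=1,f(2)=2,f(3)=3,f(6)=6,f(9)=9,f(18)=18 ⇒ 39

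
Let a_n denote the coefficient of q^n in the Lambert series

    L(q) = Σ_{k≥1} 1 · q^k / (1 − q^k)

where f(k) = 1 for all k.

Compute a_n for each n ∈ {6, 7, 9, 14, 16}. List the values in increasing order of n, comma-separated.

4, 2, 3, 4, 5

[q^6] f(6)=1,f(3)=1,f(2)=1,f(1)=1 ⇒ 4
n=7: 7·1 1·7  f→[1+1]=2
d|9:{9,3,1}  Σf=1+1+1=3
q^14  k|14↦f(k): 1:1 2:1 7:1 14:1  a_14=4
d|16:{1,2,4,8,16}  Σf=1+1+1+1+1=5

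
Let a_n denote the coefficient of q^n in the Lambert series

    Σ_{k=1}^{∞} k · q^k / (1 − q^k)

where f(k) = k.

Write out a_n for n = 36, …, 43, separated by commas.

91, 38, 60, 56, 90, 42, 96, 44

d|36:{36,18,12,9,6,4,3,2,1}  Σf=36+18+12+9+6+4+3+2+1=91
[q^37] f(37)=37,f(1)=1 ⇒ 38
n=38: 1·38 2·19 19·2 38·1  f→[1+2+19+38]=60
[q^39] f(39)=39,f(13)=13,f(3)=3,f(1)=1 ⇒ 56
[q^40] f(40)=40,f(20)=20,f(10)=10,f(8)=8,f(5)=5,f(4)=4,f(2)=2,f(1)=1 ⇒ 90
q^41  k|41↦f(k): 41:41 1:1  a_41=42
[q^42] f(42)=42,f(21)=21,f(14)=14,f(7)=7,f(6)=6,f(3)=3,f(2)=2,f(1)=1 ⇒ 96
d|43:{1,43}  Σf=1+43=44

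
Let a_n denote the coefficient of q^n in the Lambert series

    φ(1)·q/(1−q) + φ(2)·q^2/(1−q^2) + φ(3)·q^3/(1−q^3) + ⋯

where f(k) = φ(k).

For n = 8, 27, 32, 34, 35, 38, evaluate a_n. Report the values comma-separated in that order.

q^8  k|8↦φ(k): 8:4 4:2 2:1 1:1  a_8=8
n=27: 27·1 9·3 3·9 1·27  φ→[18+6+2+1]=27
q^32  k|32↦φ(k): 1:1 2:1 4:2 8:4 16:8 32:16  a_32=32
n=34: 1·34 2·17 17·2 34·1  φ→[1+1+16+16]=34
[q^35] φ(1)=1,φ(5)=4,φ(7)=6,φ(35)=24 ⇒ 35
q^38  k|38↦φ(k): 1:1 2:1 19:18 38:18  a_38=38

8, 27, 32, 34, 35, 38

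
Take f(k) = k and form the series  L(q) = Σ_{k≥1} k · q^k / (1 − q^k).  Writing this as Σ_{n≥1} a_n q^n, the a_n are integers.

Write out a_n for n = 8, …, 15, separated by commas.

d|8:{8,4,2,1}  Σf=8+4+2+1=15
d|9:{9,3,1}  Σf=9+3+1=13
d|10:{10,5,2,1}  Σf=10+5+2+1=18
q^11  k|11↦f(k): 11:11 1:1  a_11=12
q^12  k|12↦f(k): 12:12 6:6 4:4 3:3 2:2 1:1  a_12=28
q^13  k|13↦f(k): 13:13 1:1  a_13=14
d|14:{14,7,2,1}  Σf=14+7+2+1=24
[q^15] f(15)=15,f(5)=5,f(3)=3,f(1)=1 ⇒ 24

15, 13, 18, 12, 28, 14, 24, 24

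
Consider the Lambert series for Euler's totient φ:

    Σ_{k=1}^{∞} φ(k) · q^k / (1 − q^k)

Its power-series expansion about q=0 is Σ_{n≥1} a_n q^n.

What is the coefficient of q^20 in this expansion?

d|20:{1,2,4,5,10,20}  Σφ=1+1+2+4+4+8=20

a_20 = 20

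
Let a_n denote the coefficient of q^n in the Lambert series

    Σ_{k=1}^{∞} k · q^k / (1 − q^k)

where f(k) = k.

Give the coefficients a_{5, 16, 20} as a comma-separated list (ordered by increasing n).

n=5: 5·1 1·5  f→[5+1]=6
d|16:{16,8,4,2,1}  Σf=16+8+4+2+1=31
q^20  k|20↦f(k): 1:1 2:2 4:4 5:5 10:10 20:20  a_20=42

6, 31, 42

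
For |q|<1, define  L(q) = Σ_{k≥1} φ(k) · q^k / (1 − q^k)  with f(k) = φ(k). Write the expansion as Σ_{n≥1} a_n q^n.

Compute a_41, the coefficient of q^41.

[q^41] φ(41)=40,φ(1)=1 ⇒ 41

a_41 = 41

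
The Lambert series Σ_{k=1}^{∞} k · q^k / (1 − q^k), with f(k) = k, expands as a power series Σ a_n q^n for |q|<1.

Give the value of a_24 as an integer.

a_24 = 60

q^24  k|24↦f(k): 1:1 2:2 3:3 4:4 6:6 8:8 12:12 24:24  a_24=60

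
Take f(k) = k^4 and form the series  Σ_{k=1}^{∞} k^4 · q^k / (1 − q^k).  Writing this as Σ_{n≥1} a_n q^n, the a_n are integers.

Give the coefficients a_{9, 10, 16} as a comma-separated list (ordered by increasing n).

6643, 10642, 69905

[q^9] f(9)=6561,f(3)=81,f(1)=1 ⇒ 6643
[q^10] f(1)=1,f(2)=16,f(5)=625,f(10)=10000 ⇒ 10642
d|16:{1,2,4,8,16}  Σf=1+16+256+4096+65536=69905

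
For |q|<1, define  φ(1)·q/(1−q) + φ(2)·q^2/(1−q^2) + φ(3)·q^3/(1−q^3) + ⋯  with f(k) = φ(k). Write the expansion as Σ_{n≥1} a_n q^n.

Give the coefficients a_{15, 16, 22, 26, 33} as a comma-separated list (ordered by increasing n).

q^15  k|15↦φ(k): 1:1 3:2 5:4 15:8  a_15=15
d|16:{16,8,4,2,1}  Σφ=8+4+2+1+1=16
q^22  k|22↦φ(k): 1:1 2:1 11:10 22:10  a_22=22
q^26  k|26↦φ(k): 1:1 2:1 13:12 26:12  a_26=26
[q^33] φ(33)=20,φ(11)=10,φ(3)=2,φ(1)=1 ⇒ 33

15, 16, 22, 26, 33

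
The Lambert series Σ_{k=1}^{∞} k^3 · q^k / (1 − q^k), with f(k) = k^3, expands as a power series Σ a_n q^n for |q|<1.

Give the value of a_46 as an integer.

a_46 = 109512

n=46: 1·46 2·23 23·2 46·1  f→[1+8+12167+97336]=109512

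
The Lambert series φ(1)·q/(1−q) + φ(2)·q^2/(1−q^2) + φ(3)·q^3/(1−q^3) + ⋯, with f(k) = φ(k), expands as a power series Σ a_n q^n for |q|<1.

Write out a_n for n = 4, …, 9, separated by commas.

d|4:{1,2,4}  Σφ=1+1+2=4
q^5  k|5↦φ(k): 1:1 5:4  a_5=5
[q^6] φ(1)=1,φ(2)=1,φ(3)=2,φ(6)=2 ⇒ 6
[q^7] φ(1)=1,φ(7)=6 ⇒ 7
[q^8] φ(8)=4,φ(4)=2,φ(2)=1,φ(1)=1 ⇒ 8
d|9:{9,3,1}  Σφ=6+2+1=9

4, 5, 6, 7, 8, 9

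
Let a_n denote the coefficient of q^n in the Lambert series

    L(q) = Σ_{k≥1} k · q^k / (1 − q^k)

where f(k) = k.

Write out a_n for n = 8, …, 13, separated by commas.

n=8: 1·8 2·4 4·2 8·1  f→[1+2+4+8]=15
[q^9] f(9)=9,f(3)=3,f(1)=1 ⇒ 13
d|10:{1,2,5,10}  Σf=1+2+5+10=18
q^11  k|11↦f(k): 11:11 1:1  a_11=12
n=12: 12·1 6·2 4·3 3·4 2·6 1·12  f→[12+6+4+3+2+1]=28
n=13: 1·13 13·1  f→[1+13]=14

15, 13, 18, 12, 28, 14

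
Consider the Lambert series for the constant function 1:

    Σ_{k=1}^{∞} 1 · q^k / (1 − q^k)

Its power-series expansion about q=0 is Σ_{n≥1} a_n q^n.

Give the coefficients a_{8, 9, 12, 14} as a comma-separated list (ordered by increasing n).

d|8:{1,2,4,8}  Σf=1+1+1+1=4
q^9  k|9↦f(k): 9:1 3:1 1:1  a_9=3
n=12: 12·1 6·2 4·3 3·4 2·6 1·12  f→[1+1+1+1+1+1]=6
q^14  k|14↦f(k): 1:1 2:1 7:1 14:1  a_14=4

4, 3, 6, 4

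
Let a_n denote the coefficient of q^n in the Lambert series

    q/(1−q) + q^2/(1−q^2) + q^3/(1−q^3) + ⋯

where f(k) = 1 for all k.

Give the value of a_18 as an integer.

a_18 = 6

q^18  k|18↦f(k): 1:1 2:1 3:1 6:1 9:1 18:1  a_18=6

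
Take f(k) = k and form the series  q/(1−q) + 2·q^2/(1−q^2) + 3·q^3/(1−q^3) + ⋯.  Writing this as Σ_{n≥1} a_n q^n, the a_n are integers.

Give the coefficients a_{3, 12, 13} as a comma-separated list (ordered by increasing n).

[q^3] f(3)=3,f(1)=1 ⇒ 4
d|12:{12,6,4,3,2,1}  Σf=12+6+4+3+2+1=28
[q^13] f(1)=1,f(13)=13 ⇒ 14

4, 28, 14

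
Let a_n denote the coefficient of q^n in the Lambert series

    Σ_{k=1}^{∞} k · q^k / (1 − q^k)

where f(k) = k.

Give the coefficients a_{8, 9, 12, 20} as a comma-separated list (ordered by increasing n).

d|8:{8,4,2,1}  Σf=8+4+2+1=15
n=9: 1·9 3·3 9·1  f→[1+3+9]=13
[q^12] f(1)=1,f(2)=2,f(3)=3,f(4)=4,f(6)=6,f(12)=12 ⇒ 28
[q^20] f(20)=20,f(10)=10,f(5)=5,f(4)=4,f(2)=2,f(1)=1 ⇒ 42

15, 13, 28, 42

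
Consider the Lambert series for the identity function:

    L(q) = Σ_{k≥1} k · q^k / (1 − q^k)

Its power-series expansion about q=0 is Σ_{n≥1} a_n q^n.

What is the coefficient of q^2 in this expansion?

q^2  k|2↦f(k): 1:1 2:2  a_2=3

a_2 = 3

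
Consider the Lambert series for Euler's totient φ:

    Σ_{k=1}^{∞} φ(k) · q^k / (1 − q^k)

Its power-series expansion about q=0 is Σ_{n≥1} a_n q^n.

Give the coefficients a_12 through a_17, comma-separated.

[q^12] φ(1)=1,φ(2)=1,φ(3)=2,φ(4)=2,φ(6)=2,φ(12)=4 ⇒ 12
n=13: 13·1 1·13  φ→[12+1]=13
[q^14] φ(1)=1,φ(2)=1,φ(7)=6,φ(14)=6 ⇒ 14
d|15:{15,5,3,1}  Σφ=8+4+2+1=15
d|16:{16,8,4,2,1}  Σφ=8+4+2+1+1=16
d|17:{17,1}  Σφ=16+1=17

12, 13, 14, 15, 16, 17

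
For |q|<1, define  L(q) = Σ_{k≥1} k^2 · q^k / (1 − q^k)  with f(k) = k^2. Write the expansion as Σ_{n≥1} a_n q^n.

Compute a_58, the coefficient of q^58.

n=58: 58·1 29·2 2·29 1·58  f→[3364+841+4+1]=4210

a_58 = 4210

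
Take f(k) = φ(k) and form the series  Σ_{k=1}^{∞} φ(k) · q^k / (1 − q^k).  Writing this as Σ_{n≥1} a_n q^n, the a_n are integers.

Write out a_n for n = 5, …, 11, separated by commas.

[q^5] φ(1)=1,φ(5)=4 ⇒ 5
n=6: 1·6 2·3 3·2 6·1  φ→[1+1+2+2]=6
q^7  k|7↦φ(k): 1:1 7:6  a_7=7
d|8:{1,2,4,8}  Σφ=1+1+2+4=8
[q^9] φ(1)=1,φ(3)=2,φ(9)=6 ⇒ 9
n=10: 10·1 5·2 2·5 1·10  φ→[4+4+1+1]=10
d|11:{1,11}  Σφ=1+10=11

5, 6, 7, 8, 9, 10, 11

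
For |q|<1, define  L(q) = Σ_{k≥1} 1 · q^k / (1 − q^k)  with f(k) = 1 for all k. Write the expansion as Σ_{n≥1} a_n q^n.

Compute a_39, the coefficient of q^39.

[q^39] f(39)=1,f(13)=1,f(3)=1,f(1)=1 ⇒ 4

a_39 = 4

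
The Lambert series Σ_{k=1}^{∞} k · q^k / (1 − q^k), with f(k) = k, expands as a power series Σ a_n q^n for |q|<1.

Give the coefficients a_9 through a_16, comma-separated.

13, 18, 12, 28, 14, 24, 24, 31

d|9:{1,3,9}  Σf=1+3+9=13
q^10  k|10↦f(k): 10:10 5:5 2:2 1:1  a_10=18
d|11:{1,11}  Σf=1+11=12
q^12  k|12↦f(k): 12:12 6:6 4:4 3:3 2:2 1:1  a_12=28
d|13:{1,13}  Σf=1+13=14
q^14  k|14↦f(k): 14:14 7:7 2:2 1:1  a_14=24
[q^15] f(15)=15,f(5)=5,f(3)=3,f(1)=1 ⇒ 24
q^16  k|16↦f(k): 16:16 8:8 4:4 2:2 1:1  a_16=31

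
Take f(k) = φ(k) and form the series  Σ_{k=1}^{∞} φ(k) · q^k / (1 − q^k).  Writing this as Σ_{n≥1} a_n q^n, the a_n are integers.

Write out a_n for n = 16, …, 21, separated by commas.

q^16  k|16↦φ(k): 16:8 8:4 4:2 2:1 1:1  a_16=16
n=17: 17·1 1·17  φ→[16+1]=17
d|18:{1,2,3,6,9,18}  Σφ=1+1+2+2+6+6=18
d|19:{19,1}  Σφ=18+1=19
q^20  k|20↦φ(k): 20:8 10:4 5:4 4:2 2:1 1:1  a_20=20
q^21  k|21↦φ(k): 1:1 3:2 7:6 21:12  a_21=21

16, 17, 18, 19, 20, 21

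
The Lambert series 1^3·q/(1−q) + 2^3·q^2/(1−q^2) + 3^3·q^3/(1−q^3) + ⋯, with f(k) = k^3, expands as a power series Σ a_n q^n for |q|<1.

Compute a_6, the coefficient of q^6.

a_6 = 252

d|6:{1,2,3,6}  Σf=1+8+27+216=252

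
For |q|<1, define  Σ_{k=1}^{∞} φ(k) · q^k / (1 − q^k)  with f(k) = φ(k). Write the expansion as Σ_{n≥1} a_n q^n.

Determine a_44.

n=44: 1·44 2·22 4·11 11·4 22·2 44·1  φ→[1+1+2+10+10+20]=44

a_44 = 44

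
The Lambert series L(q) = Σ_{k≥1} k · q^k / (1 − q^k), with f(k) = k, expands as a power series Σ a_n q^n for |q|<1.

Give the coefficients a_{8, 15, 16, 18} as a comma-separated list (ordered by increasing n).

15, 24, 31, 39

[q^8] f(1)=1,f(2)=2,f(4)=4,f(8)=8 ⇒ 15
n=15: 1·15 3·5 5·3 15·1  f→[1+3+5+15]=24
d|16:{1,2,4,8,16}  Σf=1+2+4+8+16=31
n=18: 18·1 9·2 6·3 3·6 2·9 1·18  f→[18+9+6+3+2+1]=39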